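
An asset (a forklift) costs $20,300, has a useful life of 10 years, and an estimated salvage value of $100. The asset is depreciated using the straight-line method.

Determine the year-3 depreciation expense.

$2,020

Depreciable base = $20,300 − $100 = $20,200.
Annual expense = $20,200 / 10 = $2,020.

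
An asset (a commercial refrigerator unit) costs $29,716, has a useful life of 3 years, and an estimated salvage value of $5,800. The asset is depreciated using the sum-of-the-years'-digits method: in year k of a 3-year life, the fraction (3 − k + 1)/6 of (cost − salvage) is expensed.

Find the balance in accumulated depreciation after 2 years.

$19,930

Depreciable base = $29,716 − $5,800 = $23,916.
Sum of the years' digits = 3+2+1 = 6.
Year 1: $23,916 × 3/6 = $11,958. Book value $17,758.
Year 2: $23,916 × 2/6 = $7,972. Book value $9,786.
Accumulated through year 2 = $29,716 − $9,786 = $19,930.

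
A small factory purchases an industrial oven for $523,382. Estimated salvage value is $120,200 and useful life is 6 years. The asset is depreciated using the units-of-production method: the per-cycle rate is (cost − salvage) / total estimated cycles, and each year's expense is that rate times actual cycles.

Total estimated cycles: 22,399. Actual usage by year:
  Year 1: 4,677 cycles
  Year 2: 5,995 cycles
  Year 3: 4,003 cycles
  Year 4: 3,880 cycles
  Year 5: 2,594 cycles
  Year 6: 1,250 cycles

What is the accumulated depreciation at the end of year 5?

$380,682

Depreciable base = $523,382 − $120,200 = $403,182.
Rate = $403,182 / 22,399 cycles = $18 per cycle.
Year 1: 4,677 × $18 = $84,186. Book value $439,196.
Year 2: 5,995 × $18 = $107,910. Book value $331,286.
Year 3: 4,003 × $18 = $72,054. Book value $259,232.
Year 4: 3,880 × $18 = $69,840. Book value $189,392.
Year 5: 2,594 × $18 = $46,692. Book value $142,700.
Accumulated through year 5 = $523,382 − $142,700 = $380,682.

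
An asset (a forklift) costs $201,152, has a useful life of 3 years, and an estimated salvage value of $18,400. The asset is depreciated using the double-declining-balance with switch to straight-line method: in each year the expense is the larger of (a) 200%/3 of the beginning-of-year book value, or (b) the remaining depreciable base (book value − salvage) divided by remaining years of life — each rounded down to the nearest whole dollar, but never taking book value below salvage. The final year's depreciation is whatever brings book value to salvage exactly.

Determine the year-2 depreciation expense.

Depreciable base = $201,152 − $18,400 = $182,752.
Year 1: DB = ⌊$201,152 × 200%/3⌋ = $134,101; SL = ⌊$182,752/3⌋ = $60,917 → take DB $134,101. Book value $67,051.
Year 2: DB = ⌊$67,051 × 200%/3⌋ = $44,700; SL = ⌊$48,651/2⌋ = $24,325 → take DB $44,700. Book value $22,351.

$44,700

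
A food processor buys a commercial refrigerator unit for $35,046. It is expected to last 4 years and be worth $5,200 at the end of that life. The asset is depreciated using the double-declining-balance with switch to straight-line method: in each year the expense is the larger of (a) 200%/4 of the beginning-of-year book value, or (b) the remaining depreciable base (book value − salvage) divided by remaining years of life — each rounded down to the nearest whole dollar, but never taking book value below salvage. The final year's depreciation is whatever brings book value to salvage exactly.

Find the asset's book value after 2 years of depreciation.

$8,762

Depreciable base = $35,046 − $5,200 = $29,846.
Year 1: DB = ⌊$35,046 × 200%/4⌋ = $17,523; SL = ⌊$29,846/4⌋ = $7,461 → take DB $17,523. Book value $17,523.
Year 2: DB = ⌊$17,523 × 200%/4⌋ = $8,761; SL = ⌊$12,323/3⌋ = $4,107 → take DB $8,761. Book value $8,762.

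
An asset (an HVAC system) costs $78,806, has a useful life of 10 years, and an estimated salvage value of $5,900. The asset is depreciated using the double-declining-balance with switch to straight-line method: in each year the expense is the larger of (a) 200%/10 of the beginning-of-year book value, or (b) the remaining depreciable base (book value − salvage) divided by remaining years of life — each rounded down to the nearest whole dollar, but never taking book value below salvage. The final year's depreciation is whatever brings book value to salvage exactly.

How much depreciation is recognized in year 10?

Depreciable base = $78,806 − $5,900 = $72,906.
Year 1: DB = ⌊$78,806 × 200%/10⌋ = $15,761; SL = ⌊$72,906/10⌋ = $7,290 → take DB $15,761. Book value $63,045.
Year 2: DB = ⌊$63,045 × 200%/10⌋ = $12,609; SL = ⌊$57,145/9⌋ = $6,349 → take DB $12,609. Book value $50,436.
Year 3: DB = ⌊$50,436 × 200%/10⌋ = $10,087; SL = ⌊$44,536/8⌋ = $5,567 → take DB $10,087. Book value $40,349.
Year 4: DB = ⌊$40,349 × 200%/10⌋ = $8,069; SL = ⌊$34,449/7⌋ = $4,921 → take DB $8,069. Book value $32,280.
Year 5: DB = ⌊$32,280 × 200%/10⌋ = $6,456; SL = ⌊$26,380/6⌋ = $4,396 → take DB $6,456. Book value $25,824.
Year 6: DB = ⌊$25,824 × 200%/10⌋ = $5,164; SL = ⌊$19,924/5⌋ = $3,984 → take DB $5,164. Book value $20,660.
Year 7: DB = ⌊$20,660 × 200%/10⌋ = $4,132; SL = ⌊$14,760/4⌋ = $3,690 → take DB $4,132. Book value $16,528.
Year 8: DB = ⌊$16,528 × 200%/10⌋ = $3,305; SL = ⌊$10,628/3⌋ = $3,542 → take SL $3,542. Book value $12,986.
Year 9: DB = ⌊$12,986 × 200%/10⌋ = $2,597; SL = ⌊$7,086/2⌋ = $3,543 → take SL $3,543. Book value $9,443.
Year 10 (final): $9,443 − $5,900 = $3,543. Book value $5,900.

$3,543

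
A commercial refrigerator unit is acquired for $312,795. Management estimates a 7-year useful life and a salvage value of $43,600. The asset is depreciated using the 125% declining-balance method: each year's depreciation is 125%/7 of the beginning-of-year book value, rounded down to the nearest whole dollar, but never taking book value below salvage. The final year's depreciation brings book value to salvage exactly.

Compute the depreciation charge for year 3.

Depreciable base = $312,795 − $43,600 = $269,195.
Year 1: ⌊$312,795 × 125%/7⌋ = $55,856. Book value $256,939.
Year 2: ⌊$256,939 × 125%/7⌋ = $45,881. Book value $211,058.
Year 3: ⌊$211,058 × 125%/7⌋ = $37,688. Book value $173,370.

$37,688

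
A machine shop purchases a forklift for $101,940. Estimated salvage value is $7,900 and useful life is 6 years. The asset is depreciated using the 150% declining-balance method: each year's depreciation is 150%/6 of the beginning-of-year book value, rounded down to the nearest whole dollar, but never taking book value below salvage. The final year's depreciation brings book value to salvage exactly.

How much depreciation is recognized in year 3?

$14,335

Depreciable base = $101,940 − $7,900 = $94,040.
Year 1: ⌊$101,940 × 150%/6⌋ = $25,485. Book value $76,455.
Year 2: ⌊$76,455 × 150%/6⌋ = $19,113. Book value $57,342.
Year 3: ⌊$57,342 × 150%/6⌋ = $14,335. Book value $43,007.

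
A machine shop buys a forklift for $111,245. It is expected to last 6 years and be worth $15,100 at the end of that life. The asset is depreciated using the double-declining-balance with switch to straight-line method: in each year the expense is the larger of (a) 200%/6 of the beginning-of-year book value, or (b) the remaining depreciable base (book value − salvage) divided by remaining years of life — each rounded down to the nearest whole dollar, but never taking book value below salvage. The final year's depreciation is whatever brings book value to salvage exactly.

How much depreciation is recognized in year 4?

$10,987

Depreciable base = $111,245 − $15,100 = $96,145.
Year 1: DB = ⌊$111,245 × 200%/6⌋ = $37,081; SL = ⌊$96,145/6⌋ = $16,024 → take DB $37,081. Book value $74,164.
Year 2: DB = ⌊$74,164 × 200%/6⌋ = $24,721; SL = ⌊$59,064/5⌋ = $11,812 → take DB $24,721. Book value $49,443.
Year 3: DB = ⌊$49,443 × 200%/6⌋ = $16,481; SL = ⌊$34,343/4⌋ = $8,585 → take DB $16,481. Book value $32,962.
Year 4: DB = ⌊$32,962 × 200%/6⌋ = $10,987; SL = ⌊$17,862/3⌋ = $5,954 → take DB $10,987. Book value $21,975.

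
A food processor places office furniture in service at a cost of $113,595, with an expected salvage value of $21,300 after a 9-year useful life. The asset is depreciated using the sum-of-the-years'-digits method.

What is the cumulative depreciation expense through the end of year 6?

Depreciable base = $113,595 − $21,300 = $92,295.
Sum of the years' digits = 9+8+7+6+5+4+3+2+1 = 45.
Year 1: $92,295 × 9/45 = $18,459. Book value $95,136.
Year 2: $92,295 × 8/45 = $16,408. Book value $78,728.
Year 3: $92,295 × 7/45 = $14,357. Book value $64,371.
Year 4: $92,295 × 6/45 = $12,306. Book value $52,065.
Year 5: $92,295 × 5/45 = $10,255. Book value $41,810.
Year 6: $92,295 × 4/45 = $8,204. Book value $33,606.
Accumulated through year 6 = $113,595 − $33,606 = $79,989.

$79,989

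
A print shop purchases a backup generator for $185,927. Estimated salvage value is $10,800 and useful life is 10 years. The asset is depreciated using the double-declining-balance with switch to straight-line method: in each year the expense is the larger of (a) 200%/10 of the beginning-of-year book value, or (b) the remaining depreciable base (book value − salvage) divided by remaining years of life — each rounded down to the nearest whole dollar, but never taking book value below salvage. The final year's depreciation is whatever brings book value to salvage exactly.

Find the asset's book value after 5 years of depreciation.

$60,926

Depreciable base = $185,927 − $10,800 = $175,127.
Year 1: DB = ⌊$185,927 × 200%/10⌋ = $37,185; SL = ⌊$175,127/10⌋ = $17,512 → take DB $37,185. Book value $148,742.
Year 2: DB = ⌊$148,742 × 200%/10⌋ = $29,748; SL = ⌊$137,942/9⌋ = $15,326 → take DB $29,748. Book value $118,994.
Year 3: DB = ⌊$118,994 × 200%/10⌋ = $23,798; SL = ⌊$108,194/8⌋ = $13,524 → take DB $23,798. Book value $95,196.
Year 4: DB = ⌊$95,196 × 200%/10⌋ = $19,039; SL = ⌊$84,396/7⌋ = $12,056 → take DB $19,039. Book value $76,157.
Year 5: DB = ⌊$76,157 × 200%/10⌋ = $15,231; SL = ⌊$65,357/6⌋ = $10,892 → take DB $15,231. Book value $60,926.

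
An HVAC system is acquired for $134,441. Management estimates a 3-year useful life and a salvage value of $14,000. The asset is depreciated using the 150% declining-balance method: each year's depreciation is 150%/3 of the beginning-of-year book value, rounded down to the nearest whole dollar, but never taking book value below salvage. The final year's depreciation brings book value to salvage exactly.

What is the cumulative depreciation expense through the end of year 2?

Depreciable base = $134,441 − $14,000 = $120,441.
Year 1: ⌊$134,441 × 150%/3⌋ = $67,220. Book value $67,221.
Year 2: ⌊$67,221 × 150%/3⌋ = $33,610. Book value $33,611.
Accumulated through year 2 = $134,441 − $33,611 = $100,830.

$100,830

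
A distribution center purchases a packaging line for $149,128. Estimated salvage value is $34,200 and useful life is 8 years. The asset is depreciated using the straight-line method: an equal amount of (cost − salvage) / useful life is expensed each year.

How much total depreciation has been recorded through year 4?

$57,464

Depreciable base = $149,128 − $34,200 = $114,928.
Annual expense = $114,928 / 8 = $14,366.
End of year 1: book value $134,762.
End of year 2: book value $120,396.
End of year 3: book value $106,030.
End of year 4: book value $91,664.
Accumulated through year 4 = $149,128 − $91,664 = $57,464.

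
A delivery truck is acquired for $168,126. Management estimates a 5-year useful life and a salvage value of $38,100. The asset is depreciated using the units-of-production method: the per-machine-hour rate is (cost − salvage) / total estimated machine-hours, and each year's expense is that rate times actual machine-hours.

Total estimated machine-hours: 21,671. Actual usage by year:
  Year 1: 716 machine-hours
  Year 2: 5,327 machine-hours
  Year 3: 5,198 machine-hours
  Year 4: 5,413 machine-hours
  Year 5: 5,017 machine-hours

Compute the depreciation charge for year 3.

$31,188

Depreciable base = $168,126 − $38,100 = $130,026.
Rate = $130,026 / 21,671 machine-hours = $6 per machine-hour.
Year 1: 716 × $6 = $4,296. Book value $163,830.
Year 2: 5,327 × $6 = $31,962. Book value $131,868.
Year 3: 5,198 × $6 = $31,188. Book value $100,680.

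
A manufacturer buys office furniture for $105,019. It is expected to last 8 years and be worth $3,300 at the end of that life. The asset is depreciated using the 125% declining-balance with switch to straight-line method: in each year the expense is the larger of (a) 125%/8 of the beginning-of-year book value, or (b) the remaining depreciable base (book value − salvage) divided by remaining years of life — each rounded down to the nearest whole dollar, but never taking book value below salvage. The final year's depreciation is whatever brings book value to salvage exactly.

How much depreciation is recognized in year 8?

$11,911

Depreciable base = $105,019 − $3,300 = $101,719.
Year 1: DB = ⌊$105,019 × 125%/8⌋ = $16,409; SL = ⌊$101,719/8⌋ = $12,714 → take DB $16,409. Book value $88,610.
Year 2: DB = ⌊$88,610 × 125%/8⌋ = $13,845; SL = ⌊$85,310/7⌋ = $12,187 → take DB $13,845. Book value $74,765.
Year 3: DB = ⌊$74,765 × 125%/8⌋ = $11,682; SL = ⌊$71,465/6⌋ = $11,910 → take SL $11,910. Book value $62,855.
Year 4: DB = ⌊$62,855 × 125%/8⌋ = $9,821; SL = ⌊$59,555/5⌋ = $11,911 → take SL $11,911. Book value $50,944.
Year 5: DB = ⌊$50,944 × 125%/8⌋ = $7,960; SL = ⌊$47,644/4⌋ = $11,911 → take SL $11,911. Book value $39,033.
Year 6: DB = ⌊$39,033 × 125%/8⌋ = $6,098; SL = ⌊$35,733/3⌋ = $11,911 → take SL $11,911. Book value $27,122.
Year 7: DB = ⌊$27,122 × 125%/8⌋ = $4,237; SL = ⌊$23,822/2⌋ = $11,911 → take SL $11,911. Book value $15,211.
Year 8 (final): $15,211 − $3,300 = $11,911. Book value $3,300.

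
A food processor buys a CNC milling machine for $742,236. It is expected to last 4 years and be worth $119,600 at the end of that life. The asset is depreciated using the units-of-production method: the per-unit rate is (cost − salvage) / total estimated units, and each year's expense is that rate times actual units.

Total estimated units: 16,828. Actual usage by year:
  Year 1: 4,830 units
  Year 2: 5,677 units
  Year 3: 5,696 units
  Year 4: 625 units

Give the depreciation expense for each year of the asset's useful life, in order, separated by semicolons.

Depreciable base = $742,236 − $119,600 = $622,636.
Rate = $622,636 / 16,828 units = $37 per unit.
Year 1: 4,830 × $37 = $178,710. Book value $563,526.
Year 2: 5,677 × $37 = $210,049. Book value $353,477.
Year 3: 5,696 × $37 = $210,752. Book value $142,725.
Year 4: 625 × $37 = $23,125. Book value $119,600.

$178,710; $210,049; $210,752; $23,125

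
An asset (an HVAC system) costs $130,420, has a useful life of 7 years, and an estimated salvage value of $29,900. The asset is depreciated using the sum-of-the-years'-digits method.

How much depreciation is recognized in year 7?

$3,590

Depreciable base = $130,420 − $29,900 = $100,520.
Sum of the years' digits = 7+6+5+4+3+2+1 = 28.
Year 1: $100,520 × 7/28 = $25,130. Book value $105,290.
Year 2: $100,520 × 6/28 = $21,540. Book value $83,750.
Year 3: $100,520 × 5/28 = $17,950. Book value $65,800.
Year 4: $100,520 × 4/28 = $14,360. Book value $51,440.
Year 5: $100,520 × 3/28 = $10,770. Book value $40,670.
Year 6: $100,520 × 2/28 = $7,180. Book value $33,490.
Year 7: $100,520 × 1/28 = $3,590. Book value $29,900.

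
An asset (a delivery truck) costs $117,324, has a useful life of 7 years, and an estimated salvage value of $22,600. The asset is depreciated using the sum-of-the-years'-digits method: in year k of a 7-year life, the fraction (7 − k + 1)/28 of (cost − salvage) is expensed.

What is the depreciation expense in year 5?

Depreciable base = $117,324 − $22,600 = $94,724.
Sum of the years' digits = 7+6+5+4+3+2+1 = 28.
Year 1: $94,724 × 7/28 = $23,681. Book value $93,643.
Year 2: $94,724 × 6/28 = $20,298. Book value $73,345.
Year 3: $94,724 × 5/28 = $16,915. Book value $56,430.
Year 4: $94,724 × 4/28 = $13,532. Book value $42,898.
Year 5: $94,724 × 3/28 = $10,149. Book value $32,749.

$10,149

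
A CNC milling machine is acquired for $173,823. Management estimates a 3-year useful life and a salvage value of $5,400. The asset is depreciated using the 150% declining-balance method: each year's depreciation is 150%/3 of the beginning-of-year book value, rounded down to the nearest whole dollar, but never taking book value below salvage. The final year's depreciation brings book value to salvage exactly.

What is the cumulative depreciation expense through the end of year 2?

$130,367

Depreciable base = $173,823 − $5,400 = $168,423.
Year 1: ⌊$173,823 × 150%/3⌋ = $86,911. Book value $86,912.
Year 2: ⌊$86,912 × 150%/3⌋ = $43,456. Book value $43,456.
Accumulated through year 2 = $173,823 − $43,456 = $130,367.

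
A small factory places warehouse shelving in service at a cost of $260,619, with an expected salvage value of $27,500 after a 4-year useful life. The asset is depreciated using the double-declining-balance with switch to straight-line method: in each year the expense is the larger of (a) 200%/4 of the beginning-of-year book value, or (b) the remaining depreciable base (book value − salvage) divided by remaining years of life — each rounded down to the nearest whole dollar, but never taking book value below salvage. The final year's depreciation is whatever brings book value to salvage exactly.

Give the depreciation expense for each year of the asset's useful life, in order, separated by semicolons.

$130,309; $65,155; $32,577; $5,078

Depreciable base = $260,619 − $27,500 = $233,119.
Year 1: DB = ⌊$260,619 × 200%/4⌋ = $130,309; SL = ⌊$233,119/4⌋ = $58,279 → take DB $130,309. Book value $130,310.
Year 2: DB = ⌊$130,310 × 200%/4⌋ = $65,155; SL = ⌊$102,810/3⌋ = $34,270 → take DB $65,155. Book value $65,155.
Year 3: DB = ⌊$65,155 × 200%/4⌋ = $32,577; SL = ⌊$37,655/2⌋ = $18,827 → take DB $32,577. Book value $32,578.
Year 4 (final): $32,578 − $27,500 = $5,078. Book value $27,500.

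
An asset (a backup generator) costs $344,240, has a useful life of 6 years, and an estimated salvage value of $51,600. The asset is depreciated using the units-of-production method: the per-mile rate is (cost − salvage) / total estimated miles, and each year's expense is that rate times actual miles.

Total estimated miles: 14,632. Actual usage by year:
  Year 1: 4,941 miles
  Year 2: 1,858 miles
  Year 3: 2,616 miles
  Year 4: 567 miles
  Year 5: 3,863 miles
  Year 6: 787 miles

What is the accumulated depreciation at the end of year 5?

Depreciable base = $344,240 − $51,600 = $292,640.
Rate = $292,640 / 14,632 miles = $20 per mile.
Year 1: 4,941 × $20 = $98,820. Book value $245,420.
Year 2: 1,858 × $20 = $37,160. Book value $208,260.
Year 3: 2,616 × $20 = $52,320. Book value $155,940.
Year 4: 567 × $20 = $11,340. Book value $144,600.
Year 5: 3,863 × $20 = $77,260. Book value $67,340.
Accumulated through year 5 = $344,240 − $67,340 = $276,900.

$276,900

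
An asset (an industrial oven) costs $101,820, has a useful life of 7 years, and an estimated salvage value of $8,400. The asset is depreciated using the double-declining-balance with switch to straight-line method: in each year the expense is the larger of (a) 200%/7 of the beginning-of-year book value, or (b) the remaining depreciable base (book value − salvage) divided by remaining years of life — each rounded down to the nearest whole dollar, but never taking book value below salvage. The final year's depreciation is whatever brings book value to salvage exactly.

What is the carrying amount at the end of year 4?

$26,506

Depreciable base = $101,820 − $8,400 = $93,420.
Year 1: DB = ⌊$101,820 × 200%/7⌋ = $29,091; SL = ⌊$93,420/7⌋ = $13,345 → take DB $29,091. Book value $72,729.
Year 2: DB = ⌊$72,729 × 200%/7⌋ = $20,779; SL = ⌊$64,329/6⌋ = $10,721 → take DB $20,779. Book value $51,950.
Year 3: DB = ⌊$51,950 × 200%/7⌋ = $14,842; SL = ⌊$43,550/5⌋ = $8,710 → take DB $14,842. Book value $37,108.
Year 4: DB = ⌊$37,108 × 200%/7⌋ = $10,602; SL = ⌊$28,708/4⌋ = $7,177 → take DB $10,602. Book value $26,506.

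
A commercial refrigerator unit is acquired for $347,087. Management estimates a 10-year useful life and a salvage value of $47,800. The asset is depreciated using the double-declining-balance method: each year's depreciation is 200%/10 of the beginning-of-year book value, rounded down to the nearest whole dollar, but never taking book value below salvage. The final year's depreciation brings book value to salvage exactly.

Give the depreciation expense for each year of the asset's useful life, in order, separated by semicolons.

$69,417; $55,534; $44,427; $35,541; $28,433; $22,747; $18,197; $14,558; $10,433; $0

Depreciable base = $347,087 − $47,800 = $299,287.
Year 1: ⌊$347,087 × 200%/10⌋ = $69,417. Book value $277,670.
Year 2: ⌊$277,670 × 200%/10⌋ = $55,534. Book value $222,136.
Year 3: ⌊$222,136 × 200%/10⌋ = $44,427. Book value $177,709.
Year 4: ⌊$177,709 × 200%/10⌋ = $35,541. Book value $142,168.
Year 5: ⌊$142,168 × 200%/10⌋ = $28,433. Book value $113,735.
Year 6: ⌊$113,735 × 200%/10⌋ = $22,747. Book value $90,988.
Year 7: ⌊$90,988 × 200%/10⌋ = $18,197. Book value $72,791.
Year 8: ⌊$72,791 × 200%/10⌋ = $14,558. Book value $58,233.
Year 9: ⌊$58,233 × 200%/10⌋ = $11,646, capped at $10,433. Book value $47,800.
Year 10 (final): $47,800 − $47,800 = $0. Book value $47,800.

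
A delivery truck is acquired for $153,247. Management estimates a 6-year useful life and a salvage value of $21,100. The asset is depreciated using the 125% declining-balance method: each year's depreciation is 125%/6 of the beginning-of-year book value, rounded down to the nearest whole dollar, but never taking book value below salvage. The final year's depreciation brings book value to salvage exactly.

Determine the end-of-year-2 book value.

Depreciable base = $153,247 − $21,100 = $132,147.
Year 1: ⌊$153,247 × 125%/6⌋ = $31,926. Book value $121,321.
Year 2: ⌊$121,321 × 125%/6⌋ = $25,275. Book value $96,046.

$96,046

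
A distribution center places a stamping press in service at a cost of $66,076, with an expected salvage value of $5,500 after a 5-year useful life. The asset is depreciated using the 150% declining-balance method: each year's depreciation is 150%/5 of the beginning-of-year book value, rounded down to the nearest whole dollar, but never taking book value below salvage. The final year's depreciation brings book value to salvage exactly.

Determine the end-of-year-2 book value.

$32,378

Depreciable base = $66,076 − $5,500 = $60,576.
Year 1: ⌊$66,076 × 150%/5⌋ = $19,822. Book value $46,254.
Year 2: ⌊$46,254 × 150%/5⌋ = $13,876. Book value $32,378.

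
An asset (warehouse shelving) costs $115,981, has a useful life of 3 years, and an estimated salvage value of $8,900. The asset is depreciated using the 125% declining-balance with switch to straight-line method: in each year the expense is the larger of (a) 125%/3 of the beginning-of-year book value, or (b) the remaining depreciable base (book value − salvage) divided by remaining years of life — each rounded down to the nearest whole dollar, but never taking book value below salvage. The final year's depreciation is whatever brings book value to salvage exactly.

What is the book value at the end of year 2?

Depreciable base = $115,981 − $8,900 = $107,081.
Year 1: DB = ⌊$115,981 × 125%/3⌋ = $48,325; SL = ⌊$107,081/3⌋ = $35,693 → take DB $48,325. Book value $67,656.
Year 2: DB = ⌊$67,656 × 125%/3⌋ = $28,190; SL = ⌊$58,756/2⌋ = $29,378 → take SL $29,378. Book value $38,278.

$38,278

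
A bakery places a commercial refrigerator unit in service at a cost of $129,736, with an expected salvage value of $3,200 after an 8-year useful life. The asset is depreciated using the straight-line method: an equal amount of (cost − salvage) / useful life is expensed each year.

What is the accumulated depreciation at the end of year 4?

Depreciable base = $129,736 − $3,200 = $126,536.
Annual expense = $126,536 / 8 = $15,817.
End of year 1: book value $113,919.
End of year 2: book value $98,102.
End of year 3: book value $82,285.
End of year 4: book value $66,468.
Accumulated through year 4 = $129,736 − $66,468 = $63,268.

$63,268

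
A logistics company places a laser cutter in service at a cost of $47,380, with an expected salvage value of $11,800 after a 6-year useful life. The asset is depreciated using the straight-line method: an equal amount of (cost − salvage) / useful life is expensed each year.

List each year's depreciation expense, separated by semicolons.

Depreciable base = $47,380 − $11,800 = $35,580.
Annual expense = $35,580 / 6 = $5,930.
End of year 1: book value $41,450.
End of year 2: book value $35,520.
End of year 3: book value $29,590.
End of year 4: book value $23,660.
End of year 5: book value $17,730.
End of year 6: book value $11,800.

$5,930; $5,930; $5,930; $5,930; $5,930; $5,930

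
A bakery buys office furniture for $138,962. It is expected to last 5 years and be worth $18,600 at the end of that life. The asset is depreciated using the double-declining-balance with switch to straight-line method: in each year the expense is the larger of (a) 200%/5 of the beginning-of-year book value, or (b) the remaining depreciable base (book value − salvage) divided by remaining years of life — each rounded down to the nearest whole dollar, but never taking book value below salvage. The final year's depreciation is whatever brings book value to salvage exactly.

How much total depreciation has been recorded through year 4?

$120,362

Depreciable base = $138,962 − $18,600 = $120,362.
Year 1: DB = ⌊$138,962 × 200%/5⌋ = $55,584; SL = ⌊$120,362/5⌋ = $24,072 → take DB $55,584. Book value $83,378.
Year 2: DB = ⌊$83,378 × 200%/5⌋ = $33,351; SL = ⌊$64,778/4⌋ = $16,194 → take DB $33,351. Book value $50,027.
Year 3: DB = ⌊$50,027 × 200%/5⌋ = $20,010; SL = ⌊$31,427/3⌋ = $10,475 → take DB $20,010. Book value $30,017.
Year 4: DB = ⌊$30,017 × 200%/5⌋ = $12,006; SL = ⌊$11,417/2⌋ = $5,708 → take DB $12,006, capped at $11,417. Book value $18,600.
Accumulated through year 4 = $138,962 − $18,600 = $120,362.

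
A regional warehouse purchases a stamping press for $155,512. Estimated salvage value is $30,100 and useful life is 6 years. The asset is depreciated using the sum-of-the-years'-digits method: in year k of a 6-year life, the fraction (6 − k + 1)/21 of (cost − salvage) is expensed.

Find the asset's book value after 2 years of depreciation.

Depreciable base = $155,512 − $30,100 = $125,412.
Sum of the years' digits = 6+5+4+3+2+1 = 21.
Year 1: $125,412 × 6/21 = $35,832. Book value $119,680.
Year 2: $125,412 × 5/21 = $29,860. Book value $89,820.

$89,820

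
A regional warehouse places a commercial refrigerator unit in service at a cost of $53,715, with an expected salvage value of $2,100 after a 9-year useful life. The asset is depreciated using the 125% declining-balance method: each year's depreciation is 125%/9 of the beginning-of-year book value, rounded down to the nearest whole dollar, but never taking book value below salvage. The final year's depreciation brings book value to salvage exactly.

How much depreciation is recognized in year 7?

Depreciable base = $53,715 − $2,100 = $51,615.
Year 1: ⌊$53,715 × 125%/9⌋ = $7,460. Book value $46,255.
Year 2: ⌊$46,255 × 125%/9⌋ = $6,424. Book value $39,831.
Year 3: ⌊$39,831 × 125%/9⌋ = $5,532. Book value $34,299.
Year 4: ⌊$34,299 × 125%/9⌋ = $4,763. Book value $29,536.
Year 5: ⌊$29,536 × 125%/9⌋ = $4,102. Book value $25,434.
Year 6: ⌊$25,434 × 125%/9⌋ = $3,532. Book value $21,902.
Year 7: ⌊$21,902 × 125%/9⌋ = $3,041. Book value $18,861.

$3,041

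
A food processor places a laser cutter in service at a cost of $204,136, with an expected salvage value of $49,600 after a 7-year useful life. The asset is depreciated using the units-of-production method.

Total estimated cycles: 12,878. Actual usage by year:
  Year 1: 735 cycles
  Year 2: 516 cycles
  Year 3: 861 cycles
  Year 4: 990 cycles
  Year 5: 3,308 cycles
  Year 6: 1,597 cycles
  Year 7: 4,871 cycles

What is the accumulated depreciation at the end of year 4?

$37,224

Depreciable base = $204,136 − $49,600 = $154,536.
Rate = $154,536 / 12,878 cycles = $12 per cycle.
Year 1: 735 × $12 = $8,820. Book value $195,316.
Year 2: 516 × $12 = $6,192. Book value $189,124.
Year 3: 861 × $12 = $10,332. Book value $178,792.
Year 4: 990 × $12 = $11,880. Book value $166,912.
Accumulated through year 4 = $204,136 − $166,912 = $37,224.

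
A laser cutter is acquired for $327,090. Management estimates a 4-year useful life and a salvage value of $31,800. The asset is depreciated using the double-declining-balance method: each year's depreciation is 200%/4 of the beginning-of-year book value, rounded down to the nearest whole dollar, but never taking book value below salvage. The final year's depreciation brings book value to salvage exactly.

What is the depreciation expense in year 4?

$9,087

Depreciable base = $327,090 − $31,800 = $295,290.
Year 1: ⌊$327,090 × 200%/4⌋ = $163,545. Book value $163,545.
Year 2: ⌊$163,545 × 200%/4⌋ = $81,772. Book value $81,773.
Year 3: ⌊$81,773 × 200%/4⌋ = $40,886. Book value $40,887.
Year 4 (final): $40,887 − $31,800 = $9,087. Book value $31,800.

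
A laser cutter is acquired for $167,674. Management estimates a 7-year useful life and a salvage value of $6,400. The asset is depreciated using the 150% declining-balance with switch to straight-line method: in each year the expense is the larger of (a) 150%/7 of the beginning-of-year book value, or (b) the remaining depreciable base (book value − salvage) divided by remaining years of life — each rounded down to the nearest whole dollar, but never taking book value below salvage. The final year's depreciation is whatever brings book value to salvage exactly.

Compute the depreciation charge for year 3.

$22,181

Depreciable base = $167,674 − $6,400 = $161,274.
Year 1: DB = ⌊$167,674 × 150%/7⌋ = $35,930; SL = ⌊$161,274/7⌋ = $23,039 → take DB $35,930. Book value $131,744.
Year 2: DB = ⌊$131,744 × 150%/7⌋ = $28,230; SL = ⌊$125,344/6⌋ = $20,890 → take DB $28,230. Book value $103,514.
Year 3: DB = ⌊$103,514 × 150%/7⌋ = $22,181; SL = ⌊$97,114/5⌋ = $19,422 → take DB $22,181. Book value $81,333.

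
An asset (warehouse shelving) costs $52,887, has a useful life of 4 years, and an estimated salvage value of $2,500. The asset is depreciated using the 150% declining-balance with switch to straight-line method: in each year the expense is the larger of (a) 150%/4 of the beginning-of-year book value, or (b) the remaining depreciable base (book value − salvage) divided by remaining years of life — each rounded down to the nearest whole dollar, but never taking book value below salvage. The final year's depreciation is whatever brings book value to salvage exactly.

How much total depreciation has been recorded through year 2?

$32,227

Depreciable base = $52,887 − $2,500 = $50,387.
Year 1: DB = ⌊$52,887 × 150%/4⌋ = $19,832; SL = ⌊$50,387/4⌋ = $12,596 → take DB $19,832. Book value $33,055.
Year 2: DB = ⌊$33,055 × 150%/4⌋ = $12,395; SL = ⌊$30,555/3⌋ = $10,185 → take DB $12,395. Book value $20,660.
Accumulated through year 2 = $52,887 − $20,660 = $32,227.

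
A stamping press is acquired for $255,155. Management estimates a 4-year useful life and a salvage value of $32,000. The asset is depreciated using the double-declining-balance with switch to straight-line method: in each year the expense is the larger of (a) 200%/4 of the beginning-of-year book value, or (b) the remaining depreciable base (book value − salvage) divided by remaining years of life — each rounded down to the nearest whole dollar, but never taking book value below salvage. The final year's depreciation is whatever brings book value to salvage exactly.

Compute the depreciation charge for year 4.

$0

Depreciable base = $255,155 − $32,000 = $223,155.
Year 1: DB = ⌊$255,155 × 200%/4⌋ = $127,577; SL = ⌊$223,155/4⌋ = $55,788 → take DB $127,577. Book value $127,578.
Year 2: DB = ⌊$127,578 × 200%/4⌋ = $63,789; SL = ⌊$95,578/3⌋ = $31,859 → take DB $63,789. Book value $63,789.
Year 3: DB = ⌊$63,789 × 200%/4⌋ = $31,894; SL = ⌊$31,789/2⌋ = $15,894 → take DB $31,894, capped at $31,789. Book value $32,000.
Year 4 (final): $32,000 − $32,000 = $0. Book value $32,000.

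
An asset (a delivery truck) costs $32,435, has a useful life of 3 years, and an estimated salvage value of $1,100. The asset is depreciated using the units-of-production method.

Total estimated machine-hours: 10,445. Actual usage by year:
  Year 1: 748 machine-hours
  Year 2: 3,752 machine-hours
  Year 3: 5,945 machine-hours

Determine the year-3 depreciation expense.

Depreciable base = $32,435 − $1,100 = $31,335.
Rate = $31,335 / 10,445 machine-hours = $3 per machine-hour.
Year 1: 748 × $3 = $2,244. Book value $30,191.
Year 2: 3,752 × $3 = $11,256. Book value $18,935.
Year 3: 5,945 × $3 = $17,835. Book value $1,100.

$17,835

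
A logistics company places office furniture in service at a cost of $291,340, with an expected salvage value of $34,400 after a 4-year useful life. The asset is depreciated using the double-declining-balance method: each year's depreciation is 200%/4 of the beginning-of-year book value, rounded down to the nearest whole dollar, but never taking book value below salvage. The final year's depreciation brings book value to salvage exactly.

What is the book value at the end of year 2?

Depreciable base = $291,340 − $34,400 = $256,940.
Year 1: ⌊$291,340 × 200%/4⌋ = $145,670. Book value $145,670.
Year 2: ⌊$145,670 × 200%/4⌋ = $72,835. Book value $72,835.

$72,835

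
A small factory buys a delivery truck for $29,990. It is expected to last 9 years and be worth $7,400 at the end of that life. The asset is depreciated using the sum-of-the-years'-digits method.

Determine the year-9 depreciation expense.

$502

Depreciable base = $29,990 − $7,400 = $22,590.
Sum of the years' digits = 9+8+7+6+5+4+3+2+1 = 45.
Year 1: $22,590 × 9/45 = $4,518. Book value $25,472.
Year 2: $22,590 × 8/45 = $4,016. Book value $21,456.
Year 3: $22,590 × 7/45 = $3,514. Book value $17,942.
Year 4: $22,590 × 6/45 = $3,012. Book value $14,930.
Year 5: $22,590 × 5/45 = $2,510. Book value $12,420.
Year 6: $22,590 × 4/45 = $2,008. Book value $10,412.
Year 7: $22,590 × 3/45 = $1,506. Book value $8,906.
Year 8: $22,590 × 2/45 = $1,004. Book value $7,902.
Year 9: $22,590 × 1/45 = $502. Book value $7,400.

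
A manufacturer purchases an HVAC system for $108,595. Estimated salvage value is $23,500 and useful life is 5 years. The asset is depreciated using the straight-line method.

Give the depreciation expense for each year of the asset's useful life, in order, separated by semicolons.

$17,019; $17,019; $17,019; $17,019; $17,019

Depreciable base = $108,595 − $23,500 = $85,095.
Annual expense = $85,095 / 5 = $17,019.
End of year 1: book value $91,576.
End of year 2: book value $74,557.
End of year 3: book value $57,538.
End of year 4: book value $40,519.
End of year 5: book value $23,500.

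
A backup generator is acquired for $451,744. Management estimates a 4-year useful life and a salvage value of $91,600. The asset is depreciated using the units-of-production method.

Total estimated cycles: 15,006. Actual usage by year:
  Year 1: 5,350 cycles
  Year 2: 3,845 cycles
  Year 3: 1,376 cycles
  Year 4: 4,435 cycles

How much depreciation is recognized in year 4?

Depreciable base = $451,744 − $91,600 = $360,144.
Rate = $360,144 / 15,006 cycles = $24 per cycle.
Year 1: 5,350 × $24 = $128,400. Book value $323,344.
Year 2: 3,845 × $24 = $92,280. Book value $231,064.
Year 3: 1,376 × $24 = $33,024. Book value $198,040.
Year 4: 4,435 × $24 = $106,440. Book value $91,600.

$106,440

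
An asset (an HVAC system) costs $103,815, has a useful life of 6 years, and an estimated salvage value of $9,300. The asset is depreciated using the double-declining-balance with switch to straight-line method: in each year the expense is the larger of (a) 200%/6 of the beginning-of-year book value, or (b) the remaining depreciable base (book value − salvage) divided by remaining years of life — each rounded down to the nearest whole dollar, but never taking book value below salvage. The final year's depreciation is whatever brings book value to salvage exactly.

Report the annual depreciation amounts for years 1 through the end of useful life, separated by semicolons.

Depreciable base = $103,815 − $9,300 = $94,515.
Year 1: DB = ⌊$103,815 × 200%/6⌋ = $34,605; SL = ⌊$94,515/6⌋ = $15,752 → take DB $34,605. Book value $69,210.
Year 2: DB = ⌊$69,210 × 200%/6⌋ = $23,070; SL = ⌊$59,910/5⌋ = $11,982 → take DB $23,070. Book value $46,140.
Year 3: DB = ⌊$46,140 × 200%/6⌋ = $15,380; SL = ⌊$36,840/4⌋ = $9,210 → take DB $15,380. Book value $30,760.
Year 4: DB = ⌊$30,760 × 200%/6⌋ = $10,253; SL = ⌊$21,460/3⌋ = $7,153 → take DB $10,253. Book value $20,507.
Year 5: DB = ⌊$20,507 × 200%/6⌋ = $6,835; SL = ⌊$11,207/2⌋ = $5,603 → take DB $6,835. Book value $13,672.
Year 6 (final): $13,672 − $9,300 = $4,372. Book value $9,300.

$34,605; $23,070; $15,380; $10,253; $6,835; $4,372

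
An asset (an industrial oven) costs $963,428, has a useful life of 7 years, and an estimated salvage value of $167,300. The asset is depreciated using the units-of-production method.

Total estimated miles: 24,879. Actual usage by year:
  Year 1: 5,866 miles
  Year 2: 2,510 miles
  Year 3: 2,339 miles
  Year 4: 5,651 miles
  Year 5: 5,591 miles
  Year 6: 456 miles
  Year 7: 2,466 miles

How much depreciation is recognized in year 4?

Depreciable base = $963,428 − $167,300 = $796,128.
Rate = $796,128 / 24,879 miles = $32 per mile.
Year 1: 5,866 × $32 = $187,712. Book value $775,716.
Year 2: 2,510 × $32 = $80,320. Book value $695,396.
Year 3: 2,339 × $32 = $74,848. Book value $620,548.
Year 4: 5,651 × $32 = $180,832. Book value $439,716.

$180,832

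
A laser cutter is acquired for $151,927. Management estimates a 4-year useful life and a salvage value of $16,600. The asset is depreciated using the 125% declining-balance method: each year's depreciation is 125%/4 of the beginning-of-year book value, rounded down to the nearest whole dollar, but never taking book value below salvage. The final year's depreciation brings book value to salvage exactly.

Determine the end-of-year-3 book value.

$49,370

Depreciable base = $151,927 − $16,600 = $135,327.
Year 1: ⌊$151,927 × 125%/4⌋ = $47,477. Book value $104,450.
Year 2: ⌊$104,450 × 125%/4⌋ = $32,640. Book value $71,810.
Year 3: ⌊$71,810 × 125%/4⌋ = $22,440. Book value $49,370.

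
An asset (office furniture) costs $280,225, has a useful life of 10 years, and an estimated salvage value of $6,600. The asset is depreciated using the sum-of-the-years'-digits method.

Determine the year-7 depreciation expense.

$19,900

Depreciable base = $280,225 − $6,600 = $273,625.
Sum of the years' digits = 10+9+8+7+6+5+4+3+2+1 = 55.
Year 1: $273,625 × 10/55 = $49,750. Book value $230,475.
Year 2: $273,625 × 9/55 = $44,775. Book value $185,700.
Year 3: $273,625 × 8/55 = $39,800. Book value $145,900.
Year 4: $273,625 × 7/55 = $34,825. Book value $111,075.
Year 5: $273,625 × 6/55 = $29,850. Book value $81,225.
Year 6: $273,625 × 5/55 = $24,875. Book value $56,350.
Year 7: $273,625 × 4/55 = $19,900. Book value $36,450.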